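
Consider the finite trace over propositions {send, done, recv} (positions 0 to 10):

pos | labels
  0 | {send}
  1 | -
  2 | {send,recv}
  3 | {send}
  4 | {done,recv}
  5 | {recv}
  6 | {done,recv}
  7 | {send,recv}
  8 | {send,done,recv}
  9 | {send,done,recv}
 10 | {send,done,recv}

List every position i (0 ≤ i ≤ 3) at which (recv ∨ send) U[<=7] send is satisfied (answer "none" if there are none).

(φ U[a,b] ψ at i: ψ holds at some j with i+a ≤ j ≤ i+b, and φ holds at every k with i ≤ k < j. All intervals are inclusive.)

Evaluate at each i in [0,3]:
  i=0: ✓ (rhs at j=0)
  i=1: ✗ (lhs fails at k=1 before rhs at j=2)
  i=2: ✓ (rhs at j=2)
  i=3: ✓ (rhs at j=3)

0, 2, 3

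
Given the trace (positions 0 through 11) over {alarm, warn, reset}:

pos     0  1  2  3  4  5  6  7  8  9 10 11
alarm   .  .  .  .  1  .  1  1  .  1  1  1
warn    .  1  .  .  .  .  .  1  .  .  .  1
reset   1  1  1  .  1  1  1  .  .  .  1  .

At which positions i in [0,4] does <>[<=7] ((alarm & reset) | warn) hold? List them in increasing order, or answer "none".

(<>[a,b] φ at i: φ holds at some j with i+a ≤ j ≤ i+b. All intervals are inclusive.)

0, 1, 2, 3, 4

Evaluate at each i in [0,4]:
  i=0: ✓ (witness j=1)
  i=1: ✓ (witness j=1)
  i=2: ✓ (witness j=4)
  i=3: ✓ (witness j=4)
  i=4: ✓ (witness j=4)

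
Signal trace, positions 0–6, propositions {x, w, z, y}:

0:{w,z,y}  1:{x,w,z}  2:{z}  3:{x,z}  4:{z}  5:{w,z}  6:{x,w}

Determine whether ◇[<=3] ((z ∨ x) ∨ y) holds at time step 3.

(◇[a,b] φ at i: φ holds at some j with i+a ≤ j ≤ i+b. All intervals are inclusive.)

Check ((z ∨ x) ∨ y) at each j in [3,6]:
  j=3: true
  j=4: true
  j=5: true
  j=6: true
Found at j=3 → formula holds.

True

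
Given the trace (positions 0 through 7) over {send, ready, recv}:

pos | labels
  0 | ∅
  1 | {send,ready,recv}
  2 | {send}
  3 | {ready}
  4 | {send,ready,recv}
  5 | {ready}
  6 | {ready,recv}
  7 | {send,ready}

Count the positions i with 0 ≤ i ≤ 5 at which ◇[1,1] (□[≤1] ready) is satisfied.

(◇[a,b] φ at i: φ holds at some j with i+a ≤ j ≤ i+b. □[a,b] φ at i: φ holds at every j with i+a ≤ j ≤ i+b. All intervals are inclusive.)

Evaluate at each i in [0,5]:
  i=0: ✗ (none in [1,1])
  i=1: ✗ (none in [2,2])
  i=2: ✓ (witness j=3)
  i=3: ✓ (witness j=4)
  i=4: ✓ (witness j=5)
  i=5: ✓ (witness j=6)
Positions where it holds: {2, 3, 4, 5} → 4.

4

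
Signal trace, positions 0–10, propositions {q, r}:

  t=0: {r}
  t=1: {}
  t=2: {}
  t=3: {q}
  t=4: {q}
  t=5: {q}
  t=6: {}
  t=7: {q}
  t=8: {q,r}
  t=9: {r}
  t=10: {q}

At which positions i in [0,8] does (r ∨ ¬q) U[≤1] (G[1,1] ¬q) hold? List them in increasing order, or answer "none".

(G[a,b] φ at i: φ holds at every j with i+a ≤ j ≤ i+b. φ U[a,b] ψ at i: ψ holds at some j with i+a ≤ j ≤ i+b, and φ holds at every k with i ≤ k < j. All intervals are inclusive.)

Evaluate at each i in [0,8]:
  i=0: ✓ (rhs at j=0)
  i=1: ✓ (rhs at j=1)
  i=2: ✗ (no rhs in [2,3])
  i=3: ✗ (no rhs in [3,4])
  i=4: ✗ (lhs fails at k=4 before rhs at j=5)
  i=5: ✓ (rhs at j=5)
  i=6: ✗ (no rhs in [6,7])
  i=7: ✗ (lhs fails at k=7 before rhs at j=8)
  i=8: ✓ (rhs at j=8)

0, 1, 5, 8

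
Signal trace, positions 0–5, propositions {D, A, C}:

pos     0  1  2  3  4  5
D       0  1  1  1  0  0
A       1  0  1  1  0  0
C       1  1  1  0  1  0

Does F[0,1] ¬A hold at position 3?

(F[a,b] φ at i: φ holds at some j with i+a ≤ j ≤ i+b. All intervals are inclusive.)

True

Check ¬A at each j in [3,4]:
  j=3: false
  j=4: true
Found at j=4 → formula holds.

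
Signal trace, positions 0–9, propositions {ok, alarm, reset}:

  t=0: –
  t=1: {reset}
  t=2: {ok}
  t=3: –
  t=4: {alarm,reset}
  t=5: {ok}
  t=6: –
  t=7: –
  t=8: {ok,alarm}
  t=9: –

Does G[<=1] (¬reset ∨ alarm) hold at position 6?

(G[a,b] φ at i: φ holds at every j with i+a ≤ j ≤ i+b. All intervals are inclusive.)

Holds

Check (¬reset ∨ alarm) at every j in [6,7]:
  j=6: true
  j=7: true
All positions satisfy it → formula holds.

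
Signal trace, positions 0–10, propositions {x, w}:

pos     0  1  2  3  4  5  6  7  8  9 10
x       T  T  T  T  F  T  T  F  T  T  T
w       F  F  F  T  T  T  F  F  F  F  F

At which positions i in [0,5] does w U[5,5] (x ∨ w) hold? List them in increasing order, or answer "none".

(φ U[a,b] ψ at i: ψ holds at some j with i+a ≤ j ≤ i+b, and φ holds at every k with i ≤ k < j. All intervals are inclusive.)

Evaluate at each i in [0,5]:
  i=0: ✗ (lhs fails at k=0 before rhs at j=5)
  i=1: ✗ (lhs fails at k=1 before rhs at j=6)
  i=2: ✗ (no rhs in [7,7])
  i=3: ✗ (lhs fails at k=6 before rhs at j=8)
  i=4: ✗ (lhs fails at k=6 before rhs at j=9)
  i=5: ✗ (lhs fails at k=6 before rhs at j=10)

none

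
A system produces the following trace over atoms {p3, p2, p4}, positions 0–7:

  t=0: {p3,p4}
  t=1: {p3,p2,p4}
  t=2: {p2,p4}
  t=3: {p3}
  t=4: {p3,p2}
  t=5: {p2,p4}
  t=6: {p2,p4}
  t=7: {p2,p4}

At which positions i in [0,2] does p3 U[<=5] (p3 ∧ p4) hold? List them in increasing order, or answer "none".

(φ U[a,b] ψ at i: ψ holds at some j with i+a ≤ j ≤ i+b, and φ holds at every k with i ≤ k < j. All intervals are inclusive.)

0, 1

Evaluate at each i in [0,2]:
  i=0: ✓ (rhs at j=0)
  i=1: ✓ (rhs at j=1)
  i=2: ✗ (no rhs in [2,7])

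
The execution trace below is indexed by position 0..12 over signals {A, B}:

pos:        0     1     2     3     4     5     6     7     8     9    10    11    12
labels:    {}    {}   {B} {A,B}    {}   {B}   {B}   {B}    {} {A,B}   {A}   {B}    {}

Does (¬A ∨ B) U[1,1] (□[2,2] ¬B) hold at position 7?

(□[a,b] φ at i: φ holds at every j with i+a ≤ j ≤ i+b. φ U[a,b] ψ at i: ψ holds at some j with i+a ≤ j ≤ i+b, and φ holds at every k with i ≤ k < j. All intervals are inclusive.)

Need some j in [8,8] with □[2,2] ¬B, and (¬A ∨ B) at every k in [7,j-1].
  j=8: □[2,2] ¬B holds; (¬A ∨ B) holds at every k in [7,7] → satisfied.

True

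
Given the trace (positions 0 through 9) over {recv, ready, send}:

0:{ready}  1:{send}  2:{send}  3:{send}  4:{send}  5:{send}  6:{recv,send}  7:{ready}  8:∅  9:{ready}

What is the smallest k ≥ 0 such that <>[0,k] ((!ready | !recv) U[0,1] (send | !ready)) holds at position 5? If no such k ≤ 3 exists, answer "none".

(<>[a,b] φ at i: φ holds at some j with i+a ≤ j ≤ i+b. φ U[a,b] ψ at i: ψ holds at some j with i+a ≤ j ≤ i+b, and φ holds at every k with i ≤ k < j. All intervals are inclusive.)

0

Scan j = 5,6,… for ((!ready | !recv) U[0,1] (send | !ready)):
  j=5: holds
First hit at j=5, so smallest k = 5-5 = 0.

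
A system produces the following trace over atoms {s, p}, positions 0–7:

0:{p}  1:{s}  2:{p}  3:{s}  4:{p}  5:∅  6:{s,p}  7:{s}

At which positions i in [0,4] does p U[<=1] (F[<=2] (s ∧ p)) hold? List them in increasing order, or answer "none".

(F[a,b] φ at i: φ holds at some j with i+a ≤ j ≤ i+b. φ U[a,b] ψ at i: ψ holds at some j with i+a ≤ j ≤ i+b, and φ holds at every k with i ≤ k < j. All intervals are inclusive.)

4

Evaluate at each i in [0,4]:
  i=0: ✗ (no rhs in [0,1])
  i=1: ✗ (no rhs in [1,2])
  i=2: ✗ (no rhs in [2,3])
  i=3: ✗ (lhs fails at k=3 before rhs at j=4)
  i=4: ✓ (rhs at j=4)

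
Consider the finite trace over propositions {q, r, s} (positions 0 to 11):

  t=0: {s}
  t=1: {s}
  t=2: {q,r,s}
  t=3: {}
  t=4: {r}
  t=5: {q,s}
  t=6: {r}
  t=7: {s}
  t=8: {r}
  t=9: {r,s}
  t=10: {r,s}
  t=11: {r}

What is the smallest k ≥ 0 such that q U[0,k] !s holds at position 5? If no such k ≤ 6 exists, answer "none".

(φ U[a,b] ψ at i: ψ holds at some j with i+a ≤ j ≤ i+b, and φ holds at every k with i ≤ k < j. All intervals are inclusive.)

1

Need earliest j ≥ 5 with !s, and q at every k in [5,j-1].
  j=5: rhs fails.
  j=6: rhs holds; lhs holds on [5,5]. k = 1.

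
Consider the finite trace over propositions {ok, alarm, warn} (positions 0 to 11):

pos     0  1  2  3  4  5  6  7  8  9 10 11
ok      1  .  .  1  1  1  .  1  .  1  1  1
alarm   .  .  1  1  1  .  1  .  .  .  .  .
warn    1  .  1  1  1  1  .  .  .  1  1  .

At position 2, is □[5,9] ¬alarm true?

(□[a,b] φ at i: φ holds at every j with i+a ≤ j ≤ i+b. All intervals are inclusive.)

True

Check ¬alarm at every j in [7,11]:
  j=7: true
  j=8: true
  j=9: true
  j=10: true
  j=11: true
All positions satisfy it → formula holds.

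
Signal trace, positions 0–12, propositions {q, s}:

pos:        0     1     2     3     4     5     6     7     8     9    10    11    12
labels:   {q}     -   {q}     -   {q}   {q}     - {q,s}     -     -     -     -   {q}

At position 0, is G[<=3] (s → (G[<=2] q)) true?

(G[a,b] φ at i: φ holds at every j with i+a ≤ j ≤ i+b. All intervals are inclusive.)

Check (s → (G[<=2] q)) at every j in [0,3]:
  j=0: antecedent false → ✓
  j=1: antecedent false → ✓
  j=2: antecedent false → ✓
  j=3: antecedent false → ✓
All positions satisfy it → formula holds.

Holds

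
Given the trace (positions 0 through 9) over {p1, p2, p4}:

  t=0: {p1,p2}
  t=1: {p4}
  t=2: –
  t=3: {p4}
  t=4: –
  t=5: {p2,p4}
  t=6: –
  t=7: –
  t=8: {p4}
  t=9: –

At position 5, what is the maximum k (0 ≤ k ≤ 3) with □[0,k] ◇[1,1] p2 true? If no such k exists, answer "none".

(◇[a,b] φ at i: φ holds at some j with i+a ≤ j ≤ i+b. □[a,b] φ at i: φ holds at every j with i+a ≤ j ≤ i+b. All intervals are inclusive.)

none

◇[1,1] p2 must hold from j=5 onward; find where it first fails.
  j=5: fails → no k works.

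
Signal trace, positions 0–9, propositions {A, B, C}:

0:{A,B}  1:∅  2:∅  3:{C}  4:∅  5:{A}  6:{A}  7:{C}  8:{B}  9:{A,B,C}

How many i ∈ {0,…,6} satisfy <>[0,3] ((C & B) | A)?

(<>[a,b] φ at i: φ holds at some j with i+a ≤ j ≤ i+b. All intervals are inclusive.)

Evaluate at each i in [0,6]:
  i=0: ✓ (witness j=0)
  i=1: ✗ (none in [1,4])
  i=2: ✓ (witness j=5)
  i=3: ✓ (witness j=5)
  i=4: ✓ (witness j=5)
  i=5: ✓ (witness j=5)
  i=6: ✓ (witness j=6)
Positions where it holds: {0, 2, 3, 4, 5, 6} → 6.

6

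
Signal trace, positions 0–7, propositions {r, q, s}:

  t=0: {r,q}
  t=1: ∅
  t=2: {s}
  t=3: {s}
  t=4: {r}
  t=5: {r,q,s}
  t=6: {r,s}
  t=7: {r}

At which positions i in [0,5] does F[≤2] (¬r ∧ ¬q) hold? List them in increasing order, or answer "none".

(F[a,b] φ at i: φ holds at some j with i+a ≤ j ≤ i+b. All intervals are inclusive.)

Evaluate at each i in [0,5]:
  i=0: ✓ (witness j=1)
  i=1: ✓ (witness j=1)
  i=2: ✓ (witness j=2)
  i=3: ✓ (witness j=3)
  i=4: ✗ (none in [4,6])
  i=5: ✗ (none in [5,7])

0, 1, 2, 3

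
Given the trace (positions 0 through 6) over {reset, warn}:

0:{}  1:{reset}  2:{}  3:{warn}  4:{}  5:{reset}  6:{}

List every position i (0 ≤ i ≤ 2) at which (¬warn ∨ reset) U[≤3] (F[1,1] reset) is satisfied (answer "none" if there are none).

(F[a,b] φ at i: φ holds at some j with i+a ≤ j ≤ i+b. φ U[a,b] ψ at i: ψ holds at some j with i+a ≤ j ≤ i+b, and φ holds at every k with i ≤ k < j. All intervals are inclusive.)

0

Evaluate at each i in [0,2]:
  i=0: ✓ (rhs at j=0)
  i=1: ✗ (lhs fails at k=3 before rhs at j=4)
  i=2: ✗ (lhs fails at k=3 before rhs at j=4)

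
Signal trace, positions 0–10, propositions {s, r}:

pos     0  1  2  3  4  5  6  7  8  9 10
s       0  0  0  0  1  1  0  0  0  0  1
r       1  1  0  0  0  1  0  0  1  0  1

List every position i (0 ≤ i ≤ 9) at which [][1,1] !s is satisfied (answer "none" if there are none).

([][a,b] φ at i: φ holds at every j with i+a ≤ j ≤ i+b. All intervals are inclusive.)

0, 1, 2, 5, 6, 7, 8

Evaluate at each i in [0,9]:
  i=0: ✓ (all of [1,1])
  i=1: ✓ (all of [2,2])
  i=2: ✓ (all of [3,3])
  i=3: ✗ (fails at j=4)
  i=4: ✗ (fails at j=5)
  i=5: ✓ (all of [6,6])
  i=6: ✓ (all of [7,7])
  i=7: ✓ (all of [8,8])
  i=8: ✓ (all of [9,9])
  i=9: ✗ (fails at j=10)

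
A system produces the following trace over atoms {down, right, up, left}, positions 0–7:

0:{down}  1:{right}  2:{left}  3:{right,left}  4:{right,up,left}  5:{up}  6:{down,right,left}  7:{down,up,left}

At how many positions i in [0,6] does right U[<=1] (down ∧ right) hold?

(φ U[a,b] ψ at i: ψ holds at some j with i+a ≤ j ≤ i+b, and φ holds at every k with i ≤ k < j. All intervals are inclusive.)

Evaluate at each i in [0,6]:
  i=0: ✗ (no rhs in [0,1])
  i=1: ✗ (no rhs in [1,2])
  i=2: ✗ (no rhs in [2,3])
  i=3: ✗ (no rhs in [3,4])
  i=4: ✗ (no rhs in [4,5])
  i=5: ✗ (lhs fails at k=5 before rhs at j=6)
  i=6: ✓ (rhs at j=6)
Positions where it holds: {6} → 1.

1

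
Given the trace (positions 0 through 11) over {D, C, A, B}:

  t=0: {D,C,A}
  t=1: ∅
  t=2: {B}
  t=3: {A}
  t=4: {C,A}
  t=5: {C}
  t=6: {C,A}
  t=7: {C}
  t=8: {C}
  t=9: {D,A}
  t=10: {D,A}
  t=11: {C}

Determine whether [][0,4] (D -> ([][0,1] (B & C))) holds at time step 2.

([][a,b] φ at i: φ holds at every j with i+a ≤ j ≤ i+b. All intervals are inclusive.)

Check (D -> ([][0,1] (B & C))) at every j in [2,6]:
  j=2: antecedent false → ✓
  j=3: antecedent false → ✓
  j=4: antecedent false → ✓
  j=5: antecedent false → ✓
  j=6: antecedent false → ✓
All positions satisfy it → formula holds.

Yes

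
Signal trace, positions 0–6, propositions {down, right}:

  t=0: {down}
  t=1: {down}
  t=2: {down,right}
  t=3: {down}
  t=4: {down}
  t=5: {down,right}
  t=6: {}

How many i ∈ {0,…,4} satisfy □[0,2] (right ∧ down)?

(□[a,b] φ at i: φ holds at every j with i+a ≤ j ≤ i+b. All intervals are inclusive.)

Evaluate at each i in [0,4]:
  i=0: ✗ (fails at j=0)
  i=1: ✗ (fails at j=1)
  i=2: ✗ (fails at j=3)
  i=3: ✗ (fails at j=3)
  i=4: ✗ (fails at j=4)
Positions where it holds: {} → 0.

0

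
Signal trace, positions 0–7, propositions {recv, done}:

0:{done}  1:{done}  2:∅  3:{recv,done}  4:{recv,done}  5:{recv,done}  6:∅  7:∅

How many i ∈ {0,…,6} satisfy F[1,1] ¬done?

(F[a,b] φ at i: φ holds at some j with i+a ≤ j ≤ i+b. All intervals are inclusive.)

3

Evaluate at each i in [0,6]:
  i=0: ✗ (none in [1,1])
  i=1: ✓ (witness j=2)
  i=2: ✗ (none in [3,3])
  i=3: ✗ (none in [4,4])
  i=4: ✗ (none in [5,5])
  i=5: ✓ (witness j=6)
  i=6: ✓ (witness j=7)
Positions where it holds: {1, 5, 6} → 3.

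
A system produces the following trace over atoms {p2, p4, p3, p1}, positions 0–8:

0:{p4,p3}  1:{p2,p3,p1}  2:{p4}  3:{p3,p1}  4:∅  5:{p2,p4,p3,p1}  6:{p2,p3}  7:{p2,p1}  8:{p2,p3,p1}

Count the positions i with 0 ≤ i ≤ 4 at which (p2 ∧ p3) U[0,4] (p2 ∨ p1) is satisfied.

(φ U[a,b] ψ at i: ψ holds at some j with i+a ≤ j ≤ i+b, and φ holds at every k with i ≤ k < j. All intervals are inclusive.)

2

Evaluate at each i in [0,4]:
  i=0: ✗ (lhs fails at k=0 before rhs at j=1)
  i=1: ✓ (rhs at j=1)
  i=2: ✗ (lhs fails at k=2 before rhs at j=3)
  i=3: ✓ (rhs at j=3)
  i=4: ✗ (lhs fails at k=4 before rhs at j=5)
Positions where it holds: {1, 3} → 2.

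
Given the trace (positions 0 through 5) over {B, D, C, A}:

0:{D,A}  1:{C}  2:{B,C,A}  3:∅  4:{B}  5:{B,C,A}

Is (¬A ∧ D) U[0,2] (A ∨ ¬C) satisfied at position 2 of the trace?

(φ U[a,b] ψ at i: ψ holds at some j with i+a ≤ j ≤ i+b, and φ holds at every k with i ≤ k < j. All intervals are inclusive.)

Holds

Need some j in [2,4] with (A ∨ ¬C), and (¬A ∧ D) at every k in [2,j-1].
  j=2: (A ∨ ¬C) holds; no prefix to check → satisfied.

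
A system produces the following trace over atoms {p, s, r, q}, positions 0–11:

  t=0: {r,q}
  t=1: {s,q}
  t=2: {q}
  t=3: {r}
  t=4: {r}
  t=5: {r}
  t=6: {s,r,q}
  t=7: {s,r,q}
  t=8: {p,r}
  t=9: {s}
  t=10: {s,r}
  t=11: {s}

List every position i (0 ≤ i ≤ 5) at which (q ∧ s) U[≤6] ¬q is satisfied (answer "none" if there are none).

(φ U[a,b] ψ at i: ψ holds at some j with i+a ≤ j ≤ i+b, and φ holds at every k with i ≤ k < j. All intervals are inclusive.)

3, 4, 5

Evaluate at each i in [0,5]:
  i=0: ✗ (lhs fails at k=0 before rhs at j=3)
  i=1: ✗ (lhs fails at k=2 before rhs at j=3)
  i=2: ✗ (lhs fails at k=2 before rhs at j=3)
  i=3: ✓ (rhs at j=3)
  i=4: ✓ (rhs at j=4)
  i=5: ✓ (rhs at j=5)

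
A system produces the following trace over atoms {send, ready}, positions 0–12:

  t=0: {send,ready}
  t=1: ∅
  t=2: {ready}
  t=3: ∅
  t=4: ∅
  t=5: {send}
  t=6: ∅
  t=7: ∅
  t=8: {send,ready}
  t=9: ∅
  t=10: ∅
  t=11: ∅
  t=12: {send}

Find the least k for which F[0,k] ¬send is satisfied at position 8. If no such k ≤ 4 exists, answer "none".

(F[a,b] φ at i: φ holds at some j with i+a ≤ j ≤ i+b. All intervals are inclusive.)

1

Scan j = 8,9,… for ¬send:
  j=8: fails
  j=9: holds
First hit at j=9, so smallest k = 9-8 = 1.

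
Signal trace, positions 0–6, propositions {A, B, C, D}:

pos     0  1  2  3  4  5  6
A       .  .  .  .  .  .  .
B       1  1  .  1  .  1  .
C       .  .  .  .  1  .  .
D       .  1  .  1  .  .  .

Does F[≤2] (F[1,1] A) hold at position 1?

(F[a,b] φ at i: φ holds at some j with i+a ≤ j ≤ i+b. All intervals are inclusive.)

No

Check F[1,1] A at each j in [1,3]:
  j=1: fails (none in [2,2])
  j=2: fails (none in [3,3])
  j=3: fails (none in [4,4])
No position in the window satisfies it → formula fails.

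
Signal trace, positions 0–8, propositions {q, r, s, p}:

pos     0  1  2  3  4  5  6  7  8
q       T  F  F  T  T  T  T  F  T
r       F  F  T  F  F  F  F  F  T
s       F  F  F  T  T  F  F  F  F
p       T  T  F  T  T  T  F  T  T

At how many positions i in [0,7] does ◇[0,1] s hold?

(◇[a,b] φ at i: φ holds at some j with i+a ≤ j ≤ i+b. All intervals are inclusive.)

Evaluate at each i in [0,7]:
  i=0: ✗ (none in [0,1])
  i=1: ✗ (none in [1,2])
  i=2: ✓ (witness j=3)
  i=3: ✓ (witness j=3)
  i=4: ✓ (witness j=4)
  i=5: ✗ (none in [5,6])
  i=6: ✗ (none in [6,7])
  i=7: ✗ (none in [7,8])
Positions where it holds: {2, 3, 4} → 3.

3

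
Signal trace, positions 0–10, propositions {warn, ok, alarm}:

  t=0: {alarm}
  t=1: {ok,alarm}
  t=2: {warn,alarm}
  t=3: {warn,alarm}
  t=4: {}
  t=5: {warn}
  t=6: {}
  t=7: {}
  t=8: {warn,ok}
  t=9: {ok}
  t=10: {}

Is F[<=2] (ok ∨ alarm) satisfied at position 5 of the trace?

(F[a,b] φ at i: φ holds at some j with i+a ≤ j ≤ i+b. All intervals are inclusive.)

Check (ok ∨ alarm) at each j in [5,7]:
  j=5: false
  j=6: false
  j=7: false
No position in the window satisfies it → formula fails.

No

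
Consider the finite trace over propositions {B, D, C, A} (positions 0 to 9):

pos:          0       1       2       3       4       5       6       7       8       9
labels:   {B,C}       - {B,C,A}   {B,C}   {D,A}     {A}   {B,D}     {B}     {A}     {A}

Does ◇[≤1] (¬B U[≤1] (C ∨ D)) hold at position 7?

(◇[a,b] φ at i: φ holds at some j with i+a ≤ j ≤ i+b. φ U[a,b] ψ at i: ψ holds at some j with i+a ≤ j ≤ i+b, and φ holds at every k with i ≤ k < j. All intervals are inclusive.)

Check (¬B U[≤1] (C ∨ D)) at each j in [7,8]:
  j=7: fails
  j=8: fails
No position in the window satisfies it → formula fails.

Does not hold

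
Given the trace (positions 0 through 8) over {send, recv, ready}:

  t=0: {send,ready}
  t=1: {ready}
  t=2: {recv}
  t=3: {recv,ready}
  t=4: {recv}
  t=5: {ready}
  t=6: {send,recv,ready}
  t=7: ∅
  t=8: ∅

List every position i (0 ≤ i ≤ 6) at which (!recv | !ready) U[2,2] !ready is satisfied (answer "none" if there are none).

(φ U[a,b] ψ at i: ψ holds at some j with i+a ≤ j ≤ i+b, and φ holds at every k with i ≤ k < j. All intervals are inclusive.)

Evaluate at each i in [0,6]:
  i=0: ✓ (rhs at j=2; lhs holds on [0,1])
  i=1: ✗ (no rhs in [3,3])
  i=2: ✗ (lhs fails at k=3 before rhs at j=4)
  i=3: ✗ (no rhs in [5,5])
  i=4: ✗ (no rhs in [6,6])
  i=5: ✗ (lhs fails at k=6 before rhs at j=7)
  i=6: ✗ (lhs fails at k=6 before rhs at j=8)

0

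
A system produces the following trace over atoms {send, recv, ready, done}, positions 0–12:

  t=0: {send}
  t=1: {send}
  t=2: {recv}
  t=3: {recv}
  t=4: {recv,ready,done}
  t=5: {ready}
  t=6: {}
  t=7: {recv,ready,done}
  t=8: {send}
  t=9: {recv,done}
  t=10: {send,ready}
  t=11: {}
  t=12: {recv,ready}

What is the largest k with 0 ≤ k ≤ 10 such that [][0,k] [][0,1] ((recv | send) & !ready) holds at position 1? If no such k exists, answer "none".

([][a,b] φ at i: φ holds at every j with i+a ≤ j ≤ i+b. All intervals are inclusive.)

[][0,1] ((recv | send) & !ready) must hold from j=1 onward; find where it first fails.
  j=1: holds
  j=2: holds
  j=3: fails
Holds on [1,2], so largest k = 1.

1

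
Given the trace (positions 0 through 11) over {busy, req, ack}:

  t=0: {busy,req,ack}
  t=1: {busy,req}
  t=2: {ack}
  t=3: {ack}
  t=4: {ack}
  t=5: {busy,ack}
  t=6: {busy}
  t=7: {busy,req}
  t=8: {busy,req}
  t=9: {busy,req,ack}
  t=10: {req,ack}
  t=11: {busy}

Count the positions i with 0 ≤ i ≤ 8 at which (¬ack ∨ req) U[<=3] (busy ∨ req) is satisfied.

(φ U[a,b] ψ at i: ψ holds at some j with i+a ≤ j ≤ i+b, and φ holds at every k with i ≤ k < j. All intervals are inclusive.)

Evaluate at each i in [0,8]:
  i=0: ✓ (rhs at j=0)
  i=1: ✓ (rhs at j=1)
  i=2: ✗ (lhs fails at k=2 before rhs at j=5)
  i=3: ✗ (lhs fails at k=3 before rhs at j=5)
  i=4: ✗ (lhs fails at k=4 before rhs at j=5)
  i=5: ✓ (rhs at j=5)
  i=6: ✓ (rhs at j=6)
  i=7: ✓ (rhs at j=7)
  i=8: ✓ (rhs at j=8)
Positions where it holds: {0, 1, 5, 6, 7, 8} → 6.

6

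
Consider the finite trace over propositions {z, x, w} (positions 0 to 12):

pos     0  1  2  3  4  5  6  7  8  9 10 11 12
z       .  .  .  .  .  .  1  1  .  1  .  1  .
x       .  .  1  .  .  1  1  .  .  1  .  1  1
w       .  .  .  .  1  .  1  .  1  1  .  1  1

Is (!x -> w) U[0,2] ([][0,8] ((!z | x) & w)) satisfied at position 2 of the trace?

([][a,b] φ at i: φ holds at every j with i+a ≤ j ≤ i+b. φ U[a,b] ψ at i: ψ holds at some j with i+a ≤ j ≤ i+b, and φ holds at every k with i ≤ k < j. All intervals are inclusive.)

No

Need some j in [2,4] with [][0,8] ((!z | x) & w), and (!x -> w) at every k in [2,j-1].
  j=2: [][0,8] ((!z | x) & w) — fails at 2.
  j=3: [][0,8] ((!z | x) & w) — fails at 3.
  j=4: [][0,8] ((!z | x) & w) — fails at 5.
No j in the window works → until fails.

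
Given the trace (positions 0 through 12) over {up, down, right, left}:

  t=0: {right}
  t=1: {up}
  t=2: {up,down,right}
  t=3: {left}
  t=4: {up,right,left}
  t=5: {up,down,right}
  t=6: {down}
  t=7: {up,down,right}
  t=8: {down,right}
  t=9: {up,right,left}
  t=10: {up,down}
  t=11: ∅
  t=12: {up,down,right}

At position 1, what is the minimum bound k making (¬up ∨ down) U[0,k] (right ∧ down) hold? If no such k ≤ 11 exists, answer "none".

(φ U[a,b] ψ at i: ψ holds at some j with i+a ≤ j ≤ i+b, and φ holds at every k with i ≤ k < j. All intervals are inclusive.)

none

Need earliest j ≥ 1 with (right ∧ down), and (¬up ∨ down) at every k in [1,j-1].
  j=1: rhs fails.
  j=2: rhs holds but lhs fails at k=1.
  j=3: rhs fails.
  j=4: rhs fails.
  j=5: rhs holds but lhs fails at k=1.
  j=6: rhs fails.
  j=7: rhs holds but lhs fails at k=1.
  j=8: rhs holds but lhs fails at k=1.
  j=9: rhs fails.
  j=10: rhs fails.
  j=11: rhs fails.
  j=12: rhs holds but lhs fails at k=1.
No witness within the range → none.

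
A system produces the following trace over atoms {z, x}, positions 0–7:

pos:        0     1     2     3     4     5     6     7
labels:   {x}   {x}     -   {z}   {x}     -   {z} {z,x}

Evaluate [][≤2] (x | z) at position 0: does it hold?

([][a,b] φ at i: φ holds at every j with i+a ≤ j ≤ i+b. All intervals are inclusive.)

False

Check (x | z) at every j in [0,2]:
  j=0: true
  j=1: true
  j=2: false
Fails at j=2 → formula fails.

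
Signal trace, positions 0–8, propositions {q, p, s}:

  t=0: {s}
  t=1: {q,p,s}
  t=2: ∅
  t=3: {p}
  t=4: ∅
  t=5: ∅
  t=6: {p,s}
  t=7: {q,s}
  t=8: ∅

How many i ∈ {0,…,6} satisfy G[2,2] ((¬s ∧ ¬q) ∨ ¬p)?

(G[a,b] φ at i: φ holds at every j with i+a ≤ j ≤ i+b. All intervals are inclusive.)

6

Evaluate at each i in [0,6]:
  i=0: ✓ (all of [2,2])
  i=1: ✓ (all of [3,3])
  i=2: ✓ (all of [4,4])
  i=3: ✓ (all of [5,5])
  i=4: ✗ (fails at j=6)
  i=5: ✓ (all of [7,7])
  i=6: ✓ (all of [8,8])
Positions where it holds: {0, 1, 2, 3, 5, 6} → 6.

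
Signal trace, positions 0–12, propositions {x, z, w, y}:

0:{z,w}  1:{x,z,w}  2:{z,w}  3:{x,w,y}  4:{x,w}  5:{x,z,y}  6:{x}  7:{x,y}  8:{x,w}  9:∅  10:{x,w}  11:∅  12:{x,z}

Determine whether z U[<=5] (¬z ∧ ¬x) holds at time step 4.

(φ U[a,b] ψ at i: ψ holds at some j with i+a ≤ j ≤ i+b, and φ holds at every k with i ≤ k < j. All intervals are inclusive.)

Does not hold

Need some j in [4,9] with (¬z ∧ ¬x), and z at every k in [4,j-1].
  j=4: (¬z ∧ ¬x) false.
  j=5: (¬z ∧ ¬x) false.
  j=6: (¬z ∧ ¬x) false.
  j=7: (¬z ∧ ¬x) false.
  j=8: (¬z ∧ ¬x) false.
  j=9: (¬z ∧ ¬x) holds, but z fails at k=4 → not this j.
No j in the window works → until fails.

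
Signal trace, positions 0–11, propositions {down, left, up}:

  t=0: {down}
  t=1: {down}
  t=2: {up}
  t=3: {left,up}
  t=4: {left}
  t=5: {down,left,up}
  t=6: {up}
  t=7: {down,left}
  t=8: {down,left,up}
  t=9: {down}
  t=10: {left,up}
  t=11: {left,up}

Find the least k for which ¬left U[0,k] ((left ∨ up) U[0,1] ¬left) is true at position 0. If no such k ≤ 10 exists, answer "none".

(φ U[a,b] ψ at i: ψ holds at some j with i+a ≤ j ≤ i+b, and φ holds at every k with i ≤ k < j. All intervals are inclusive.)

Need earliest j ≥ 0 with ((left ∨ up) U[0,1] ¬left), and ¬left at every k in [0,j-1].
  j=0: rhs holds (empty prefix). k = 0.

0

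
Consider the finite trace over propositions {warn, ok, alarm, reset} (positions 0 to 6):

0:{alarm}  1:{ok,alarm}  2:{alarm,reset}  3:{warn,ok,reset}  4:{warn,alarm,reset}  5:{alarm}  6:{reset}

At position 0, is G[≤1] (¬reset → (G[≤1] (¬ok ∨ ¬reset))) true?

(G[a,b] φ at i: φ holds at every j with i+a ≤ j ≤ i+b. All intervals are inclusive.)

Check (¬reset → (G[≤1] (¬ok ∨ ¬reset))) at every j in [0,1]:
  j=0: antecedent true; consequent holds on [0,1] → ✓
  j=1: antecedent true; consequent holds on [1,2] → ✓
All positions satisfy it → formula holds.

Holds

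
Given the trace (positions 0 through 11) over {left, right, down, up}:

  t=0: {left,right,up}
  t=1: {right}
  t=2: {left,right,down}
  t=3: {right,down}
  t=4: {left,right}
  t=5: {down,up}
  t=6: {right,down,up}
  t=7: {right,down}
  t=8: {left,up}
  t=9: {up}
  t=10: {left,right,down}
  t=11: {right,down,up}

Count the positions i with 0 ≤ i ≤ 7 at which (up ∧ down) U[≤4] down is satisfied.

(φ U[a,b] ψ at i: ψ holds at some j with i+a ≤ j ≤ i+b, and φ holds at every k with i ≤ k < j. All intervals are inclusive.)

5

Evaluate at each i in [0,7]:
  i=0: ✗ (lhs fails at k=0 before rhs at j=2)
  i=1: ✗ (lhs fails at k=1 before rhs at j=2)
  i=2: ✓ (rhs at j=2)
  i=3: ✓ (rhs at j=3)
  i=4: ✗ (lhs fails at k=4 before rhs at j=5)
  i=5: ✓ (rhs at j=5)
  i=6: ✓ (rhs at j=6)
  i=7: ✓ (rhs at j=7)
Positions where it holds: {2, 3, 5, 6, 7} → 5.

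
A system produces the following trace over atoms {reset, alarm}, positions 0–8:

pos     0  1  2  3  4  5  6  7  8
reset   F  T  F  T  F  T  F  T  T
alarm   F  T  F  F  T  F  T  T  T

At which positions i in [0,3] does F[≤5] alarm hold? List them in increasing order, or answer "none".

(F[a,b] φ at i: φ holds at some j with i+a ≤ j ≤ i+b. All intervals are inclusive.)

0, 1, 2, 3

Evaluate at each i in [0,3]:
  i=0: ✓ (witness j=1)
  i=1: ✓ (witness j=1)
  i=2: ✓ (witness j=4)
  i=3: ✓ (witness j=4)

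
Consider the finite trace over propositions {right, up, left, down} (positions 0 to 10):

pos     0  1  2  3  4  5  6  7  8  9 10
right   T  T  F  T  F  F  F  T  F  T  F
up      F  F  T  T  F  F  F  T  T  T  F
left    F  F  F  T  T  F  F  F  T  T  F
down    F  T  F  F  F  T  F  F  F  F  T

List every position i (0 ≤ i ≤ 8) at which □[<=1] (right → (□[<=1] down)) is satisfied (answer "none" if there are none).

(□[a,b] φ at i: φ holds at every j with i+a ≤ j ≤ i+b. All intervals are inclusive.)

Evaluate at each i in [0,8]:
  i=0: ✗ (fails at j=0)
  i=1: ✗ (fails at j=1)
  i=2: ✗ (fails at j=3)
  i=3: ✗ (fails at j=3)
  i=4: ✓ (all of [4,5])
  i=5: ✓ (all of [5,6])
  i=6: ✗ (fails at j=7)
  i=7: ✗ (fails at j=7)
  i=8: ✗ (fails at j=9)

4, 5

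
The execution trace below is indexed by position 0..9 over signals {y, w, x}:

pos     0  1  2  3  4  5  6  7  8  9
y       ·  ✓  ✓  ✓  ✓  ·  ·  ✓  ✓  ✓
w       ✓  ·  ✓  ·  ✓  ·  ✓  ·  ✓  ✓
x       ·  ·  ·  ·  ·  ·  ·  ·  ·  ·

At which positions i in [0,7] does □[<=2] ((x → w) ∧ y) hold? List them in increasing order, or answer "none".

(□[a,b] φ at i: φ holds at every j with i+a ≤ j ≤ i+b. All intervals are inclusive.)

Evaluate at each i in [0,7]:
  i=0: ✗ (fails at j=0)
  i=1: ✓ (all of [1,3])
  i=2: ✓ (all of [2,4])
  i=3: ✗ (fails at j=5)
  i=4: ✗ (fails at j=5)
  i=5: ✗ (fails at j=5)
  i=6: ✗ (fails at j=6)
  i=7: ✓ (all of [7,9])

1, 2, 7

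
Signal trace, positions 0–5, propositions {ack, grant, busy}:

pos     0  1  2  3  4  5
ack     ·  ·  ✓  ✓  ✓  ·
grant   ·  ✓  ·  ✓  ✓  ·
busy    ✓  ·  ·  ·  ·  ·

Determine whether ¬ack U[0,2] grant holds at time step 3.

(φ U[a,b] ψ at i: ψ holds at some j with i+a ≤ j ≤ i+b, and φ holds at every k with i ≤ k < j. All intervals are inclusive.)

Holds

Need some j in [3,5] with grant, and ¬ack at every k in [3,j-1].
  j=3: grant holds; no prefix to check → satisfied.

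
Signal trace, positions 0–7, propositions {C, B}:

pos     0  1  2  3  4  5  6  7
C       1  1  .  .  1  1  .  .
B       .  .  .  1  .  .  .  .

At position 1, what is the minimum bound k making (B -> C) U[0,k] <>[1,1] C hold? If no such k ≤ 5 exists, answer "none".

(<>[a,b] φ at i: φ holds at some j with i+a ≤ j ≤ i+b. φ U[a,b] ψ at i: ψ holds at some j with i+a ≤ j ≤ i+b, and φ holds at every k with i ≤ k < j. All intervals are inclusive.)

2

Need earliest j ≥ 1 with <>[1,1] C, and (B -> C) at every k in [1,j-1].
  j=1: rhs fails.
  j=2: rhs fails.
  j=3: rhs holds; lhs holds on [1,2]. k = 2.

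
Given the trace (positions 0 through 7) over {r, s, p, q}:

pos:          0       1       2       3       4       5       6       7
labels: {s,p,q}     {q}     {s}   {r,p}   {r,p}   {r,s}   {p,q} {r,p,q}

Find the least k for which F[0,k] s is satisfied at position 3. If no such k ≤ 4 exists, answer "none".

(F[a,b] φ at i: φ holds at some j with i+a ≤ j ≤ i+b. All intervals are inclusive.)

Scan j = 3,4,… for s:
  j=3: fails
  j=4: fails
  j=5: holds
First hit at j=5, so smallest k = 5-3 = 2.

2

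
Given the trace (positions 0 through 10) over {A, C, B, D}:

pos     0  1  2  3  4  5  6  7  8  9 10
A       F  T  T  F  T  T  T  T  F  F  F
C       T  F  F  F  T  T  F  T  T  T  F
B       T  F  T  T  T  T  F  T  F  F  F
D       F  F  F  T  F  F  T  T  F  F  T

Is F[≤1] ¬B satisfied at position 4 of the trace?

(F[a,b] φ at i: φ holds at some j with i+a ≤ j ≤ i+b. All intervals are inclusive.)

False

Check ¬B at each j in [4,5]:
  j=4: false
  j=5: false
No position in the window satisfies it → formula fails.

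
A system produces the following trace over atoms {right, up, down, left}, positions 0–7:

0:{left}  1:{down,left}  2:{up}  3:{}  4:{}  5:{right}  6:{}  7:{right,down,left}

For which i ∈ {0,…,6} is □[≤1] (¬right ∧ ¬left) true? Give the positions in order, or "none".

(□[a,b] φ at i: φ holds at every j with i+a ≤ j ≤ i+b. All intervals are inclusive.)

2, 3

Evaluate at each i in [0,6]:
  i=0: ✗ (fails at j=0)
  i=1: ✗ (fails at j=1)
  i=2: ✓ (all of [2,3])
  i=3: ✓ (all of [3,4])
  i=4: ✗ (fails at j=5)
  i=5: ✗ (fails at j=5)
  i=6: ✗ (fails at j=7)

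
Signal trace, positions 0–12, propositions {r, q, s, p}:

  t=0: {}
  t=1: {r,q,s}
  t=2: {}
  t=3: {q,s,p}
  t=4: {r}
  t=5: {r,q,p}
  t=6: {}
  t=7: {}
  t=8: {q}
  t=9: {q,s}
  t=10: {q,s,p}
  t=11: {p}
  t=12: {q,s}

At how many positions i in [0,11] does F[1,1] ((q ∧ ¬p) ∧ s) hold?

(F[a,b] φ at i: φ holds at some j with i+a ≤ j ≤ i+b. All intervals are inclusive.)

3

Evaluate at each i in [0,11]:
  i=0: ✓ (witness j=1)
  i=1: ✗ (none in [2,2])
  i=2: ✗ (none in [3,3])
  i=3: ✗ (none in [4,4])
  i=4: ✗ (none in [5,5])
  i=5: ✗ (none in [6,6])
  i=6: ✗ (none in [7,7])
  i=7: ✗ (none in [8,8])
  i=8: ✓ (witness j=9)
  i=9: ✗ (none in [10,10])
  i=10: ✗ (none in [11,11])
  i=11: ✓ (witness j=12)
Positions where it holds: {0, 8, 11} → 3.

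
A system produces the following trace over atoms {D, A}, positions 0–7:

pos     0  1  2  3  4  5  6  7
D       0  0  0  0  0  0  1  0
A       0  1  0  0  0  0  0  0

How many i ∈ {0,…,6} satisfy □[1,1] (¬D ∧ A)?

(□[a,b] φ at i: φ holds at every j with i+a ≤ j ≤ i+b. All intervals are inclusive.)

1

Evaluate at each i in [0,6]:
  i=0: ✓ (all of [1,1])
  i=1: ✗ (fails at j=2)
  i=2: ✗ (fails at j=3)
  i=3: ✗ (fails at j=4)
  i=4: ✗ (fails at j=5)
  i=5: ✗ (fails at j=6)
  i=6: ✗ (fails at j=7)
Positions where it holds: {0} → 1.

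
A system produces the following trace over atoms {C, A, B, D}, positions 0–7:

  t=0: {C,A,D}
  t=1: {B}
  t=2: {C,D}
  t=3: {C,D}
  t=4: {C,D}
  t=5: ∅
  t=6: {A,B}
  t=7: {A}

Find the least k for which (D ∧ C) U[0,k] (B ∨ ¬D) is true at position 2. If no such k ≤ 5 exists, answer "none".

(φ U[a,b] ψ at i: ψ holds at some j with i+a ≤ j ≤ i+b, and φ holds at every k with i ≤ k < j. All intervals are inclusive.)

Need earliest j ≥ 2 with (B ∨ ¬D), and (D ∧ C) at every k in [2,j-1].
  j=2: rhs fails.
  j=3: rhs fails.
  j=4: rhs fails.
  j=5: rhs holds; lhs holds on [2,4]. k = 3.

3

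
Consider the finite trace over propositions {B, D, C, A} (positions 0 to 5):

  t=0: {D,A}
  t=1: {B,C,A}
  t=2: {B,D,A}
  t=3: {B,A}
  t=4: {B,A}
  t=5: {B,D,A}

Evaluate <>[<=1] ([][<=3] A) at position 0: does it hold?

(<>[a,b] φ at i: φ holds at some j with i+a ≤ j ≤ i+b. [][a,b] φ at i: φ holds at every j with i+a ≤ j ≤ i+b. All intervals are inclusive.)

Holds

Check [][<=3] A at each j in [0,1]:
  j=0: holds on [0,3]
  j=1: holds on [1,4]
Found at j=0 → formula holds.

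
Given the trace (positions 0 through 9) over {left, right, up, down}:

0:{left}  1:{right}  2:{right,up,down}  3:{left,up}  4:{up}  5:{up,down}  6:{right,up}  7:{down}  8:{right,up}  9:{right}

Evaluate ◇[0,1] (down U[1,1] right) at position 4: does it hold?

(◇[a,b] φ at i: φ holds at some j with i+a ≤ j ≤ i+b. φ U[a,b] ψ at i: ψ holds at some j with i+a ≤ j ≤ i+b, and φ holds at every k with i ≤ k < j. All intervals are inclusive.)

True

Check (down U[1,1] right) at each j in [4,5]:
  j=4: fails
  j=5: holds
Found at j=5 → formula holds.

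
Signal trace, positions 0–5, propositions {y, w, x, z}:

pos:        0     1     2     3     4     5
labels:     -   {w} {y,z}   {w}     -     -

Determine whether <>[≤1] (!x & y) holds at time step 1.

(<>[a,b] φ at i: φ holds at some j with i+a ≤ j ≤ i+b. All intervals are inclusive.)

Yes

Check (!x & y) at each j in [1,2]:
  j=1: false
  j=2: true
Found at j=2 → formula holds.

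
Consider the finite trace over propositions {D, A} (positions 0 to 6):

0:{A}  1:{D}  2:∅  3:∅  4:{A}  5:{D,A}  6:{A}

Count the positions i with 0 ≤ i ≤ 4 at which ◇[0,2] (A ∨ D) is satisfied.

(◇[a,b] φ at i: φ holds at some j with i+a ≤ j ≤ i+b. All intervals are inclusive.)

Evaluate at each i in [0,4]:
  i=0: ✓ (witness j=0)
  i=1: ✓ (witness j=1)
  i=2: ✓ (witness j=4)
  i=3: ✓ (witness j=4)
  i=4: ✓ (witness j=4)
Positions where it holds: {0, 1, 2, 3, 4} → 5.

5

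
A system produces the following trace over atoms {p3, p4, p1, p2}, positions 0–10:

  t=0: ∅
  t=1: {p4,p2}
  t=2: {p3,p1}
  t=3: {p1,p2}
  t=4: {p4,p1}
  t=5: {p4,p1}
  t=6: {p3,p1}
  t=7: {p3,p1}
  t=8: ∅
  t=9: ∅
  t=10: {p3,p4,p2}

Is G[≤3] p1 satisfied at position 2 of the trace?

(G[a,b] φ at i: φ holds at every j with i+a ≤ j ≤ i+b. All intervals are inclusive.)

Check p1 at every j in [2,5]:
  j=2: true
  j=3: true
  j=4: true
  j=5: true
All positions satisfy it → formula holds.

Holds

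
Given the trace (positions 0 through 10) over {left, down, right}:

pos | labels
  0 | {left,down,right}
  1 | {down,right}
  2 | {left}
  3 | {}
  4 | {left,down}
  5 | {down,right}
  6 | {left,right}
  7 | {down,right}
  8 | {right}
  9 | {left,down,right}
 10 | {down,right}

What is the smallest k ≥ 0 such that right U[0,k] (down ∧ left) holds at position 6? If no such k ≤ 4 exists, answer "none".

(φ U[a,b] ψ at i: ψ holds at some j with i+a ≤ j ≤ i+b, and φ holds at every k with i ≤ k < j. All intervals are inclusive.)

Need earliest j ≥ 6 with (down ∧ left), and right at every k in [6,j-1].
  j=6: rhs fails.
  j=7: rhs fails.
  j=8: rhs fails.
  j=9: rhs holds; lhs holds on [6,8]. k = 3.

3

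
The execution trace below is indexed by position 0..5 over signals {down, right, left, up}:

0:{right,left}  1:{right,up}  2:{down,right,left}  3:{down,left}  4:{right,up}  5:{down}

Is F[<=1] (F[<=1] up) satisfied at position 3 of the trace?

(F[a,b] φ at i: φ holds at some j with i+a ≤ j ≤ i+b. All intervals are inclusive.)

Check F[<=1] up at each j in [3,4]:
  j=3: holds (witness at 4)
  j=4: holds (witness at 4)
Found at j=3 → formula holds.

True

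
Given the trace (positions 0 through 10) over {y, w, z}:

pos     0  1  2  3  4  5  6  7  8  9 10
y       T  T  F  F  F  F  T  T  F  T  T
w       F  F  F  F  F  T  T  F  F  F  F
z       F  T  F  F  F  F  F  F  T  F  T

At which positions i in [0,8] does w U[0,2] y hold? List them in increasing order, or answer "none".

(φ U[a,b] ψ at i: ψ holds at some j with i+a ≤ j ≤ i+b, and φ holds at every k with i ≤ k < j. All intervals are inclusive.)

0, 1, 5, 6, 7

Evaluate at each i in [0,8]:
  i=0: ✓ (rhs at j=0)
  i=1: ✓ (rhs at j=1)
  i=2: ✗ (no rhs in [2,4])
  i=3: ✗ (no rhs in [3,5])
  i=4: ✗ (lhs fails at k=4 before rhs at j=6)
  i=5: ✓ (rhs at j=6; lhs holds on [5,5])
  i=6: ✓ (rhs at j=6)
  i=7: ✓ (rhs at j=7)
  i=8: ✗ (lhs fails at k=8 before rhs at j=9)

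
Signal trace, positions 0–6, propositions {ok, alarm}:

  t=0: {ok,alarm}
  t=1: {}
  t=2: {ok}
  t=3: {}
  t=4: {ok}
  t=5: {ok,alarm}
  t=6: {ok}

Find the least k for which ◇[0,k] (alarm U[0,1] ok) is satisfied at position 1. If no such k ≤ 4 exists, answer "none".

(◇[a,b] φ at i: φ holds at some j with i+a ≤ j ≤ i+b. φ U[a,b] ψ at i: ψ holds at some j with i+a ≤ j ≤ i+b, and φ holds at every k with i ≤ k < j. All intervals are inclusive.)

1

Scan j = 1,2,… for (alarm U[0,1] ok):
  j=1: fails
  j=2: holds
First hit at j=2, so smallest k = 2-1 = 1.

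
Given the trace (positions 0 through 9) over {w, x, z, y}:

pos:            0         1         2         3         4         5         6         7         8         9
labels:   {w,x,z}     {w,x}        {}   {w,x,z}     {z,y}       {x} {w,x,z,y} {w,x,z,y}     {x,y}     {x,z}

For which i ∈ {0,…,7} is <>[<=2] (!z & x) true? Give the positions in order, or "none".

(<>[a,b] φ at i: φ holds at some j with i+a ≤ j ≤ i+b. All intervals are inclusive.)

0, 1, 3, 4, 5, 6, 7

Evaluate at each i in [0,7]:
  i=0: ✓ (witness j=1)
  i=1: ✓ (witness j=1)
  i=2: ✗ (none in [2,4])
  i=3: ✓ (witness j=5)
  i=4: ✓ (witness j=5)
  i=5: ✓ (witness j=5)
  i=6: ✓ (witness j=8)
  i=7: ✓ (witness j=8)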